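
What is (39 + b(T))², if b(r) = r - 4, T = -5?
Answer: 900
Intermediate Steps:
b(r) = -4 + r
(39 + b(T))² = (39 + (-4 - 5))² = (39 - 9)² = 30² = 900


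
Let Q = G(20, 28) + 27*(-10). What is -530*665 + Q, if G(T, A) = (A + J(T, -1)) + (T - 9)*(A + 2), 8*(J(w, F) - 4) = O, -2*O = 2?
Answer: -2818865/8 ≈ -3.5236e+5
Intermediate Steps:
O = -1 (O = -1/2*2 = -1)
J(w, F) = 31/8 (J(w, F) = 4 + (1/8)*(-1) = 4 - 1/8 = 31/8)
G(T, A) = 31/8 + A + (-9 + T)*(2 + A) (G(T, A) = (A + 31/8) + (T - 9)*(A + 2) = (31/8 + A) + (-9 + T)*(2 + A) = 31/8 + A + (-9 + T)*(2 + A))
Q = 735/8 (Q = (-113/8 - 8*28 + 2*20 + 28*20) + 27*(-10) = (-113/8 - 224 + 40 + 560) - 270 = 2895/8 - 270 = 735/8 ≈ 91.875)
-530*665 + Q = -530*665 + 735/8 = -352450 + 735/8 = -2818865/8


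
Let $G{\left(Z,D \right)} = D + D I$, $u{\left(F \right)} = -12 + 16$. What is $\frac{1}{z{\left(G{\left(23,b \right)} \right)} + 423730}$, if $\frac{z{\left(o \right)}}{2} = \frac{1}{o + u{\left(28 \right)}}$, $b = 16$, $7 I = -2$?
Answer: $\frac{54}{22881427} \approx 2.36 \cdot 10^{-6}$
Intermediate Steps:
$I = - \frac{2}{7}$ ($I = \frac{1}{7} \left(-2\right) = - \frac{2}{7} \approx -0.28571$)
$u{\left(F \right)} = 4$
$G{\left(Z,D \right)} = \frac{5 D}{7}$ ($G{\left(Z,D \right)} = D + D \left(- \frac{2}{7}\right) = D - \frac{2 D}{7} = \frac{5 D}{7}$)
$z{\left(o \right)} = \frac{2}{4 + o}$ ($z{\left(o \right)} = \frac{2}{o + 4} = \frac{2}{4 + o}$)
$\frac{1}{z{\left(G{\left(23,b \right)} \right)} + 423730} = \frac{1}{\frac{2}{4 + \frac{5}{7} \cdot 16} + 423730} = \frac{1}{\frac{2}{4 + \frac{80}{7}} + 423730} = \frac{1}{\frac{2}{\frac{108}{7}} + 423730} = \frac{1}{2 \cdot \frac{7}{108} + 423730} = \frac{1}{\frac{7}{54} + 423730} = \frac{1}{\frac{22881427}{54}} = \frac{54}{22881427}$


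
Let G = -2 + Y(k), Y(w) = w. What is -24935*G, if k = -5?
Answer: 174545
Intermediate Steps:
G = -7 (G = -2 - 5 = -7)
-24935*G = -24935*(-7) = 174545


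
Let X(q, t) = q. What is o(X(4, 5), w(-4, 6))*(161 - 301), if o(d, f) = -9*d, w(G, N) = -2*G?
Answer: 5040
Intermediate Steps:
o(X(4, 5), w(-4, 6))*(161 - 301) = (-9*4)*(161 - 301) = -36*(-140) = 5040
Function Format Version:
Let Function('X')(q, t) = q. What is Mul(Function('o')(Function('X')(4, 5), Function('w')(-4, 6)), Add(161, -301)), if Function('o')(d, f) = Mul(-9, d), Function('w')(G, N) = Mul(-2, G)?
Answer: 5040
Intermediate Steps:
Mul(Function('o')(Function('X')(4, 5), Function('w')(-4, 6)), Add(161, -301)) = Mul(Mul(-9, 4), Add(161, -301)) = Mul(-36, -140) = 5040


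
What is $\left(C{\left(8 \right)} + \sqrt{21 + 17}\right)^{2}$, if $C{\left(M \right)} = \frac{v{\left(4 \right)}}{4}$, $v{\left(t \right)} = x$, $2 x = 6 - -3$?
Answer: $\frac{2513}{64} + \frac{9 \sqrt{38}}{4} \approx 53.136$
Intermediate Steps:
$x = \frac{9}{2}$ ($x = \frac{6 - -3}{2} = \frac{6 + 3}{2} = \frac{1}{2} \cdot 9 = \frac{9}{2} \approx 4.5$)
$v{\left(t \right)} = \frac{9}{2}$
$C{\left(M \right)} = \frac{9}{8}$ ($C{\left(M \right)} = \frac{9}{2 \cdot 4} = \frac{9}{2} \cdot \frac{1}{4} = \frac{9}{8}$)
$\left(C{\left(8 \right)} + \sqrt{21 + 17}\right)^{2} = \left(\frac{9}{8} + \sqrt{21 + 17}\right)^{2} = \left(\frac{9}{8} + \sqrt{38}\right)^{2}$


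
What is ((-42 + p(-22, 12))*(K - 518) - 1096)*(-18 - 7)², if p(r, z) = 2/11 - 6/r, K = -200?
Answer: 197543750/11 ≈ 1.7959e+7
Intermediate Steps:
p(r, z) = 2/11 - 6/r (p(r, z) = 2*(1/11) - 6/r = 2/11 - 6/r)
((-42 + p(-22, 12))*(K - 518) - 1096)*(-18 - 7)² = ((-42 + (2/11 - 6/(-22)))*(-200 - 518) - 1096)*(-18 - 7)² = ((-42 + (2/11 - 6*(-1/22)))*(-718) - 1096)*(-25)² = ((-42 + (2/11 + 3/11))*(-718) - 1096)*625 = ((-42 + 5/11)*(-718) - 1096)*625 = (-457/11*(-718) - 1096)*625 = (328126/11 - 1096)*625 = (316070/11)*625 = 197543750/11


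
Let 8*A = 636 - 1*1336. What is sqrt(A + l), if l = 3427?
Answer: sqrt(13358)/2 ≈ 57.788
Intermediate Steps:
A = -175/2 (A = (636 - 1*1336)/8 = (636 - 1336)/8 = (1/8)*(-700) = -175/2 ≈ -87.500)
sqrt(A + l) = sqrt(-175/2 + 3427) = sqrt(6679/2) = sqrt(13358)/2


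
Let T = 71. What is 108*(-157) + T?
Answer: -16885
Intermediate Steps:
108*(-157) + T = 108*(-157) + 71 = -16956 + 71 = -16885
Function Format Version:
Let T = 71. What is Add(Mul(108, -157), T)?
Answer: -16885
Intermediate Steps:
Add(Mul(108, -157), T) = Add(Mul(108, -157), 71) = Add(-16956, 71) = -16885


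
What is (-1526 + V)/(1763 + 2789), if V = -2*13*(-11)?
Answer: -155/569 ≈ -0.27241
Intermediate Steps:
V = 286 (V = -26*(-11) = 286)
(-1526 + V)/(1763 + 2789) = (-1526 + 286)/(1763 + 2789) = -1240/4552 = -1240*1/4552 = -155/569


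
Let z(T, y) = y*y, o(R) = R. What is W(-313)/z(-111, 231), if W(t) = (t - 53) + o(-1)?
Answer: -367/53361 ≈ -0.0068777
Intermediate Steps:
z(T, y) = y**2
W(t) = -54 + t (W(t) = (t - 53) - 1 = (-53 + t) - 1 = -54 + t)
W(-313)/z(-111, 231) = (-54 - 313)/(231**2) = -367/53361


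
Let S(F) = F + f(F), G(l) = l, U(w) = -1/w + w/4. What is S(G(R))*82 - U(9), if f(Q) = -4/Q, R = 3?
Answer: 4843/36 ≈ 134.53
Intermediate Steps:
U(w) = -1/w + w/4 (U(w) = -1/w + w*(¼) = -1/w + w/4)
S(F) = F - 4/F
S(G(R))*82 - U(9) = (3 - 4/3)*82 - (-1/9 + (¼)*9) = (3 - 4*⅓)*82 - (-1*⅑ + 9/4) = (3 - 4/3)*82 - (-⅑ + 9/4) = (5/3)*82 - 1*77/36 = 410/3 - 77/36 = 4843/36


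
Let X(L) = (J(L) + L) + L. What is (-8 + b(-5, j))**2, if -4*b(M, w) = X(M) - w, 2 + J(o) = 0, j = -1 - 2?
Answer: 529/16 ≈ 33.063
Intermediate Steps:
j = -3
J(o) = -2 (J(o) = -2 + 0 = -2)
X(L) = -2 + 2*L (X(L) = (-2 + L) + L = -2 + 2*L)
b(M, w) = 1/2 - M/2 + w/4 (b(M, w) = -((-2 + 2*M) - w)/4 = -(-2 - w + 2*M)/4 = 1/2 - M/2 + w/4)
(-8 + b(-5, j))**2 = (-8 + (1/2 - 1/2*(-5) + (1/4)*(-3)))**2 = (-8 + (1/2 + 5/2 - 3/4))**2 = (-8 + 9/4)**2 = (-23/4)**2 = 529/16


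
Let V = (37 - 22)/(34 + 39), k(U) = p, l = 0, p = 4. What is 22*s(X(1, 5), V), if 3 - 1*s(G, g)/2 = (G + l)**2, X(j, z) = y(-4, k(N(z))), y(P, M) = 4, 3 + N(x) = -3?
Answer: -572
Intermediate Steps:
N(x) = -6 (N(x) = -3 - 3 = -6)
k(U) = 4
X(j, z) = 4
V = 15/73 ≈ 0.20548
s(G, g) = 6 - 2*G**2 (s(G, g) = 6 - 2*(G + 0)**2 = 6 - 2*G**2)
22*s(X(1, 5), V) = 22*(6 - 2*4**2) = 22*(6 - 2*16) = 22*(6 - 32) = 22*(-26) = -572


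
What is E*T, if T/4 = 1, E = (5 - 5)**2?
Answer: 0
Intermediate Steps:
E = 0 (E = 0**2 = 0)
T = 4 (T = 4*1 = 4)
E*T = 0*4 = 0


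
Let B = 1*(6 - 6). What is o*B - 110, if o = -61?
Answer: -110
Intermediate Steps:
B = 0 (B = 1*0 = 0)
o*B - 110 = -61*0 - 110 = 0 - 110 = -110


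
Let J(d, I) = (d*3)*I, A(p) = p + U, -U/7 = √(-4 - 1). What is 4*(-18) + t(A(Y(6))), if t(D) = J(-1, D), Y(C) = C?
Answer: -90 + 21*I*√5 ≈ -90.0 + 46.957*I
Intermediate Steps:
U = -7*I*√5 (U = -7*√(-4 - 1) = -7*I*√5 ≈ -15.652*I)
A(p) = p - 7*I*√5
J(d, I) = 3*I*d (J(d, I) = (3*d)*I = 3*I*d)
t(D) = -3*D (t(D) = 3*D*(-1) = -3*D)
4*(-18) + t(A(Y(6))) = 4*(-18) - 3*(6 - 7*I*√5) = -72 + (-18 + 21*I*√5) = -90 + 21*I*√5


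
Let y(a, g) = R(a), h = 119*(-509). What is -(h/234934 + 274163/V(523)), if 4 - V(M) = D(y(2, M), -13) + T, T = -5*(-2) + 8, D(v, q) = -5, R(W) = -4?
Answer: 9201536483/302058 ≈ 30463.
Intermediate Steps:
h = -60571
y(a, g) = -4
T = 18 (T = 10 + 8 = 18)
V(M) = -9 (V(M) = 4 - (-5 + 18) = 4 - 1*13 = 4 - 13 = -9)
-(h/234934 + 274163/V(523)) = -(-60571/234934 + 274163/(-9)) = -(-60571*1/234934 + 274163*(-⅑)) = -(-8653/33562 - 274163/9) = -1*(-9201536483/302058) = 9201536483/302058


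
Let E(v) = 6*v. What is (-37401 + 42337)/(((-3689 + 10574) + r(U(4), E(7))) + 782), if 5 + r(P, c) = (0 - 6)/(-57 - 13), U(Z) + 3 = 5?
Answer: 172760/268173 ≈ 0.64421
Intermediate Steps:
U(Z) = 2 (U(Z) = -3 + 5 = 2)
r(P, c) = -172/35 (r(P, c) = -5 + (0 - 6)/(-57 - 13) = -5 - 6/(-70) = -5 - 6*(-1/70) = -5 + 3/35 = -172/35)
(-37401 + 42337)/(((-3689 + 10574) + r(U(4), E(7))) + 782) = (-37401 + 42337)/(((-3689 + 10574) - 172/35) + 782) = 4936/((6885 - 172/35) + 782) = 4936/(240803/35 + 782) = 4936/(268173/35) = 4936*(35/268173) = 172760/268173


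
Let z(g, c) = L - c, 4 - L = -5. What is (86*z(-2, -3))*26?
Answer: 26832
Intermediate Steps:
L = 9 (L = 4 - 1*(-5) = 4 + 5 = 9)
z(g, c) = 9 - c
(86*z(-2, -3))*26 = (86*(9 - 1*(-3)))*26 = (86*(9 + 3))*26 = (86*12)*26 = 1032*26 = 26832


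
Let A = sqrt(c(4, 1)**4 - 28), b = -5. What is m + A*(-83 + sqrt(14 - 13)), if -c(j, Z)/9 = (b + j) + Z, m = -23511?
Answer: -23511 - 164*I*sqrt(7) ≈ -23511.0 - 433.9*I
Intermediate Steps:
c(j, Z) = 45 - 9*Z - 9*j (c(j, Z) = -9*((-5 + j) + Z) = -9*(-5 + Z + j) = 45 - 9*Z - 9*j)
A = 2*I*sqrt(7) (A = sqrt((45 - 9*1 - 9*4)**4 - 28) = sqrt((45 - 9 - 36)**4 - 28) = sqrt(0**4 - 28) = sqrt(0 - 28) = sqrt(-28) = 2*I*sqrt(7) ≈ 5.2915*I)
m + A*(-83 + sqrt(14 - 13)) = -23511 + (2*I*sqrt(7))*(-83 + sqrt(14 - 13)) = -23511 + (2*I*sqrt(7))*(-83 + sqrt(1)) = -23511 + (2*I*sqrt(7))*(-83 + 1) = -23511 + (2*I*sqrt(7))*(-82) = -23511 - 164*I*sqrt(7)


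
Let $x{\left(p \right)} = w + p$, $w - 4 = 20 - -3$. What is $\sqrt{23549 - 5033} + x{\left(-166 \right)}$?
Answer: $-139 + 2 \sqrt{4629} \approx -2.9265$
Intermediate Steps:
$w = 27$ ($w = 4 + \left(20 - -3\right) = 4 + \left(20 + 3\right) = 4 + 23 = 27$)
$x{\left(p \right)} = 27 + p$
$\sqrt{23549 - 5033} + x{\left(-166 \right)} = \sqrt{23549 - 5033} + \left(27 - 166\right) = \sqrt{18516} - 139 = 2 \sqrt{4629} - 139 = -139 + 2 \sqrt{4629}$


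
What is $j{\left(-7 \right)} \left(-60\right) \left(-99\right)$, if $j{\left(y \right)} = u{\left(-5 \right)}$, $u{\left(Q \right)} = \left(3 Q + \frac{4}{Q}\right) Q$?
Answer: $469260$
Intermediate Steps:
$u{\left(Q \right)} = Q \left(3 Q + \frac{4}{Q}\right)$
$j{\left(y \right)} = 79$ ($j{\left(y \right)} = 4 + 3 \left(-5\right)^{2} = 4 + 3 \cdot 25 = 4 + 75 = 79$)
$j{\left(-7 \right)} \left(-60\right) \left(-99\right) = 79 \left(-60\right) \left(-99\right) = \left(-4740\right) \left(-99\right) = 469260$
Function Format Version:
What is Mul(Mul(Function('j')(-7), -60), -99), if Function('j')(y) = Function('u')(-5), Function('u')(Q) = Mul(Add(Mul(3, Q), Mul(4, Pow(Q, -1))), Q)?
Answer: 469260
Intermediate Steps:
Function('u')(Q) = Mul(Q, Add(Mul(3, Q), Mul(4, Pow(Q, -1))))
Function('j')(y) = 79 (Function('j')(y) = Add(4, Mul(3, Pow(-5, 2))) = Add(4, Mul(3, 25)) = Add(4, 75) = 79)
Mul(Mul(Function('j')(-7), -60), -99) = Mul(Mul(79, -60), -99) = Mul(-4740, -99) = 469260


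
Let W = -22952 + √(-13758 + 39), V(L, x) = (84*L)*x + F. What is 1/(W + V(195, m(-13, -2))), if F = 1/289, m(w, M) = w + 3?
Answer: -15597713503/2912905283965528 - 83521*I*√13719/2912905283965528 ≈ -5.3547e-6 - 3.3584e-9*I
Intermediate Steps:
m(w, M) = 3 + w
F = 1/289 ≈ 0.0034602
V(L, x) = 1/289 + 84*L*x (V(L, x) = (84*L)*x + 1/289 = 84*L*x + 1/289 = 1/289 + 84*L*x)
W = -22952 + I*√13719 (W = -22952 + √(-13719) = -22952 + I*√13719 ≈ -22952.0 + 117.13*I)
1/(W + V(195, m(-13, -2))) = 1/((-22952 + I*√13719) + (1/289 + 84*195*(3 - 13))) = 1/((-22952 + I*√13719) + (1/289 + 84*195*(-10))) = 1/((-22952 + I*√13719) + (1/289 - 163800)) = 1/((-22952 + I*√13719) - 47338199/289) = 1/(-53971327/289 + I*√13719)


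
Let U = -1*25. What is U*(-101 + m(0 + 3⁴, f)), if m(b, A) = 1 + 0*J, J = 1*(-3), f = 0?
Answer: 2500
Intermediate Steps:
J = -3
U = -25
m(b, A) = 1 (m(b, A) = 1 + 0*(-3) = 1 + 0 = 1)
U*(-101 + m(0 + 3⁴, f)) = -25*(-101 + 1) = -25*(-100) = 2500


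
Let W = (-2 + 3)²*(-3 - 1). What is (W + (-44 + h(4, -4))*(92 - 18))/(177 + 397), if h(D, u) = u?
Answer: -254/41 ≈ -6.1951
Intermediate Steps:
W = -4 (W = 1²*(-4) = 1*(-4) = -4)
(W + (-44 + h(4, -4))*(92 - 18))/(177 + 397) = (-4 + (-44 - 4)*(92 - 18))/(177 + 397) = (-4 - 48*74)/574 = (-4 - 3552)*(1/574) = -3556*1/574 = -254/41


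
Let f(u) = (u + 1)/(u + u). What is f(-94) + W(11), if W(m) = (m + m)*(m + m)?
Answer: 91085/188 ≈ 484.49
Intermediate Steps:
W(m) = 4*m² (W(m) = (2*m)*(2*m) = 4*m²)
f(u) = (1 + u)/(2*u) (f(u) = (1 + u)/((2*u)) = (1 + u)*(1/(2*u)) = (1 + u)/(2*u))
f(-94) + W(11) = (½)*(1 - 94)/(-94) + 4*11² = (½)*(-1/94)*(-93) + 4*121 = 93/188 + 484 = 91085/188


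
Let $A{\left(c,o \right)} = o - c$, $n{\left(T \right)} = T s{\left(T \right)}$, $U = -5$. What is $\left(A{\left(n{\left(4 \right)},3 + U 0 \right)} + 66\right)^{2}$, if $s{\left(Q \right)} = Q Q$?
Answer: $25$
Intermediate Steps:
$s{\left(Q \right)} = Q^{2}$
$n{\left(T \right)} = T^{3}$ ($n{\left(T \right)} = T T^{2} = T^{3}$)
$\left(A{\left(n{\left(4 \right)},3 + U 0 \right)} + 66\right)^{2} = \left(\left(\left(3 - 0\right) - 4^{3}\right) + 66\right)^{2} = \left(\left(\left(3 + 0\right) - 64\right) + 66\right)^{2} = \left(\left(3 - 64\right) + 66\right)^{2} = \left(-61 + 66\right)^{2} = 5^{2} = 25$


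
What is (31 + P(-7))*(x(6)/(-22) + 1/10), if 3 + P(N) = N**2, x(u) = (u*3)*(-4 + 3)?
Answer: 707/10 ≈ 70.700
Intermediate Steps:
x(u) = -3*u (x(u) = (3*u)*(-1) = -3*u)
P(N) = -3 + N**2
(31 + P(-7))*(x(6)/(-22) + 1/10) = (31 + (-3 + (-7)**2))*(-3*6/(-22) + 1/10) = (31 + (-3 + 49))*(-18*(-1/22) + 1*(1/10)) = (31 + 46)*(9/11 + 1/10) = 77*(101/110) = 707/10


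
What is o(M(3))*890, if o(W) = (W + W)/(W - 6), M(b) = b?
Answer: -1780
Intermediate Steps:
o(W) = 2*W/(-6 + W) (o(W) = (2*W)/(-6 + W) = 2*W/(-6 + W))
o(M(3))*890 = (2*3/(-6 + 3))*890 = (2*3/(-3))*890 = (2*3*(-⅓))*890 = -2*890 = -1780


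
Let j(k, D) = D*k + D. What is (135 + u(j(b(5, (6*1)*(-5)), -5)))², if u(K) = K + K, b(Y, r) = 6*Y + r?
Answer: 15625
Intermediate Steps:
b(Y, r) = r + 6*Y
j(k, D) = D + D*k
u(K) = 2*K
(135 + u(j(b(5, (6*1)*(-5)), -5)))² = (135 + 2*(-5*(1 + ((6*1)*(-5) + 6*5))))² = (135 + 2*(-5*(1 + (6*(-5) + 30))))² = (135 + 2*(-5*(1 + (-30 + 30))))² = (135 + 2*(-5*(1 + 0)))² = (135 + 2*(-5*1))² = (135 + 2*(-5))² = (135 - 10)² = 125² = 15625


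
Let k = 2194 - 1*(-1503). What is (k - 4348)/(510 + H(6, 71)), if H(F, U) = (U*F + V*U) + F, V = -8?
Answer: -651/374 ≈ -1.7406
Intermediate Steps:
k = 3697 (k = 2194 + 1503 = 3697)
H(F, U) = F - 8*U + F*U (H(F, U) = (U*F - 8*U) + F = (F*U - 8*U) + F = (-8*U + F*U) + F = F - 8*U + F*U)
(k - 4348)/(510 + H(6, 71)) = (3697 - 4348)/(510 + (6 - 8*71 + 6*71)) = -651/(510 + (6 - 568 + 426)) = -651/(510 - 136) = -651/374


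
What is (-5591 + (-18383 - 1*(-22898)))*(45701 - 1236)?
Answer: -47844340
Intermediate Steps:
(-5591 + (-18383 - 1*(-22898)))*(45701 - 1236) = (-5591 + (-18383 + 22898))*44465 = (-5591 + 4515)*44465 = -1076*44465 = -47844340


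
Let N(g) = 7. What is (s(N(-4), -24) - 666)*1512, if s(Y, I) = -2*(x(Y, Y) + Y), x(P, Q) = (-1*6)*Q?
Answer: -901152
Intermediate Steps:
x(P, Q) = -6*Q
s(Y, I) = 10*Y (s(Y, I) = -2*(-6*Y + Y) = -(-10)*Y = 10*Y)
(s(N(-4), -24) - 666)*1512 = (10*7 - 666)*1512 = (70 - 666)*1512 = -596*1512 = -901152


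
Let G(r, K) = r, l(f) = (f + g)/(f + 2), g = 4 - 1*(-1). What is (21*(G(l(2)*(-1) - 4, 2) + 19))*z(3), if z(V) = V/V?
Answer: 1113/4 ≈ 278.25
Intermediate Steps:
z(V) = 1
g = 5 (g = 4 + 1 = 5)
l(f) = (5 + f)/(2 + f) (l(f) = (f + 5)/(f + 2) = (5 + f)/(2 + f))
(21*(G(l(2)*(-1) - 4, 2) + 19))*z(3) = (21*((((5 + 2)/(2 + 2))*(-1) - 4) + 19))*1 = (21*(((7/4)*(-1) - 4) + 19))*1 = (21*((-7/4 - 4) + 19))*1 = (21*(-23/4 + 19))*1 = (21*(53/4))*1 = (1113/4)*1 = 1113/4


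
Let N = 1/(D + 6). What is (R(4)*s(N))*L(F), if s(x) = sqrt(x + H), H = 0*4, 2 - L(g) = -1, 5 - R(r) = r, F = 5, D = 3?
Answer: 1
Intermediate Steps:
R(r) = 5 - r
L(g) = 3 (L(g) = 2 - 1*(-1) = 2 + 1 = 3)
N = 1/9 (N = 1/(3 + 6) = 1/9 ≈ 0.11111)
H = 0
s(x) = sqrt(x) (s(x) = sqrt(x + 0) = sqrt(x))
(R(4)*s(N))*L(F) = ((5 - 1*4)*sqrt(1/9))*3 = ((5 - 4)*(1/3))*3 = (1*(1/3))*3 = (1/3)*3 = 1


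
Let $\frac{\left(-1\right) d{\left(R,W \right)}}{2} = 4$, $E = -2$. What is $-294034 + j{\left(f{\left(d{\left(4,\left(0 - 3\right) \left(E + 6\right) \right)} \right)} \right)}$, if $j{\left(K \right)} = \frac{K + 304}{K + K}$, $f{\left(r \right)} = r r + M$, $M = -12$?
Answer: $- \frac{7644795}{26} \approx -2.9403 \cdot 10^{5}$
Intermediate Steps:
$d{\left(R,W \right)} = -8$ ($d{\left(R,W \right)} = \left(-2\right) 4 = -8$)
$f{\left(r \right)} = -12 + r^{2}$ ($f{\left(r \right)} = r r - 12 = r^{2} - 12 = -12 + r^{2}$)
$j{\left(K \right)} = \frac{304 + K}{2 K}$
$-294034 + j{\left(f{\left(d{\left(4,\left(0 - 3\right) \left(E + 6\right) \right)} \right)} \right)} = -294034 + \frac{304 - \left(12 - \left(-8\right)^{2}\right)}{2 \left(-12 + \left(-8\right)^{2}\right)} = -294034 + \frac{304 + \left(-12 + 64\right)}{2 \left(-12 + 64\right)} = -294034 + \frac{304 + 52}{2 \cdot 52} = -294034 + \frac{1}{2} \cdot \frac{1}{52} \cdot 356 = -294034 + \frac{89}{26} = - \frac{7644795}{26}$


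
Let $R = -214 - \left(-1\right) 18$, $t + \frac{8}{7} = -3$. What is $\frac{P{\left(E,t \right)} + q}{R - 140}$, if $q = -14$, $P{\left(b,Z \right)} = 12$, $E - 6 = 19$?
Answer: $\frac{1}{168} \approx 0.0059524$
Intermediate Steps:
$t = - \frac{29}{7}$ ($t = - \frac{8}{7} - 3 = - \frac{29}{7} \approx -4.1429$)
$E = 25$ ($E = 6 + 19 = 25$)
$R = -196$ ($R = -214 - -18 = -214 + 18 = -196$)
$\frac{P{\left(E,t \right)} + q}{R - 140} = \frac{12 - 14}{-196 - 140} = - \frac{2}{-336} = \left(-2\right) \left(- \frac{1}{336}\right) = \frac{1}{168}$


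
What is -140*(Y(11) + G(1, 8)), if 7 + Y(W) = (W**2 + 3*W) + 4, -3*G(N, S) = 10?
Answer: -62020/3 ≈ -20673.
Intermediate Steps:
G(N, S) = -10/3 (G(N, S) = -1/3*10 = -10/3)
Y(W) = -3 + W**2 + 3*W (Y(W) = -7 + ((W**2 + 3*W) + 4) = -7 + (4 + W**2 + 3*W) = -3 + W**2 + 3*W)
-140*(Y(11) + G(1, 8)) = -140*((-3 + 11**2 + 3*11) - 10/3) = -140*((-3 + 121 + 33) - 10/3) = -140*(151 - 10/3) = -140*443/3 = -62020/3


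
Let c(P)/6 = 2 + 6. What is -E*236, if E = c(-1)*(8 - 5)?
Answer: -33984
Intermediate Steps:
c(P) = 48 (c(P) = 6*(2 + 6) = 6*8 = 48)
E = 144 (E = 48*(8 - 5) = 48*3 = 144)
-E*236 = -144*236 = -1*33984 = -33984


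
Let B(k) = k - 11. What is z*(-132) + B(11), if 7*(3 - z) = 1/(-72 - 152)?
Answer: -155265/392 ≈ -396.08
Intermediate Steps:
z = 4705/1568 (z = 3 - 1/(7*(-72 - 152)) = 3 - ⅐/(-224) = 3 - ⅐*(-1/224) = 3 + 1/1568 = 4705/1568 ≈ 3.0006)
B(k) = -11 + k
z*(-132) + B(11) = (4705/1568)*(-132) + (-11 + 11) = -155265/392 + 0 = -155265/392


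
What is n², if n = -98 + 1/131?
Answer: 164788569/17161 ≈ 9602.5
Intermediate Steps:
n = -12837/131 (n = -98 + 1/131 = -12837/131 ≈ -97.992)
n² = (-12837/131)² = 164788569/17161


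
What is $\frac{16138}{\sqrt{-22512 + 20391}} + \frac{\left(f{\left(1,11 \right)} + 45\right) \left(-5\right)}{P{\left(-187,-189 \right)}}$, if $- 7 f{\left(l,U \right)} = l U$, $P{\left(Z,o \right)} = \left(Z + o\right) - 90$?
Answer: $\frac{760}{1631} - \frac{16138 i \sqrt{2121}}{2121} \approx 0.46597 - 350.41 i$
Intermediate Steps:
$P{\left(Z,o \right)} = -90 + Z + o$
$f{\left(l,U \right)} = - \frac{U l}{7}$ ($f{\left(l,U \right)} = - \frac{l U}{7} = - \frac{U l}{7}$)
$\frac{16138}{\sqrt{-22512 + 20391}} + \frac{\left(f{\left(1,11 \right)} + 45\right) \left(-5\right)}{P{\left(-187,-189 \right)}} = \frac{16138}{\sqrt{-22512 + 20391}} + \frac{\left(\left(- \frac{1}{7}\right) 11 \cdot 1 + 45\right) \left(-5\right)}{-90 - 187 - 189} = \frac{16138}{\sqrt{-2121}} + \frac{\left(- \frac{11}{7} + 45\right) \left(-5\right)}{-466} = \frac{16138}{i \sqrt{2121}} + \frac{304}{7} \left(-5\right) \left(- \frac{1}{466}\right) = 16138 \left(- \frac{i \sqrt{2121}}{2121}\right) - - \frac{760}{1631} = - \frac{16138 i \sqrt{2121}}{2121} + \frac{760}{1631} = \frac{760}{1631} - \frac{16138 i \sqrt{2121}}{2121}$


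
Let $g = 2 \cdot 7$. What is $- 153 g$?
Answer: $-2142$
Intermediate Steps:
$g = 14$
$- 153 g = \left(-153\right) 14 = -2142$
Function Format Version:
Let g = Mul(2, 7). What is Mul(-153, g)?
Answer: -2142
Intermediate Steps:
g = 14
Mul(-153, g) = Mul(-153, 14) = -2142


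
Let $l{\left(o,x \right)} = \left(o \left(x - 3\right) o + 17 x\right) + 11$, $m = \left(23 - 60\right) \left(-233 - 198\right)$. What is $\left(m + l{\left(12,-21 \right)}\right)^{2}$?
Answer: $147501025$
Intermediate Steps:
$m = 15947$ ($m = \left(-37\right) \left(-431\right) = 15947$)
$l{\left(o,x \right)} = 11 + 17 x + o^{2} \left(-3 + x\right)$ ($l{\left(o,x \right)} = \left(o \left(-3 + x\right) o + 17 x\right) + 11 = \left(o^{2} \left(-3 + x\right) + 17 x\right) + 11 = \left(17 x + o^{2} \left(-3 + x\right)\right) + 11 = 11 + 17 x + o^{2} \left(-3 + x\right)$)
$\left(m + l{\left(12,-21 \right)}\right)^{2} = \left(15947 + \left(11 - 3 \cdot 12^{2} + 17 \left(-21\right) - 21 \cdot 12^{2}\right)\right)^{2} = \left(15947 - 3802\right)^{2} = 12145^{2} = 147501025$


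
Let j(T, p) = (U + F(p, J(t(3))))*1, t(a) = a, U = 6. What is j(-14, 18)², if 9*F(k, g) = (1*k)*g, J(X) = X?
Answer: 144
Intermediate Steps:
F(k, g) = g*k/9 (F(k, g) = ((1*k)*g)/9 = (k*g)/9 = (g*k)/9 = g*k/9)
j(T, p) = 6 + p/3 (j(T, p) = (6 + (⅑)*3*p)*1 = (6 + p/3)*1 = 6 + p/3)
j(-14, 18)² = (6 + (⅓)*18)² = (6 + 6)² = 12² = 144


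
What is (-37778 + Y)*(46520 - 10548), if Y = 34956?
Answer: -101512984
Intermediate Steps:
(-37778 + Y)*(46520 - 10548) = (-37778 + 34956)*(46520 - 10548) = -2822*35972 = -101512984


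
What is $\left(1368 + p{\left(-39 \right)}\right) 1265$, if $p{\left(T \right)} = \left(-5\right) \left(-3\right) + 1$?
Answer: $1750760$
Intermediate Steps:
$p{\left(T \right)} = 16$ ($p{\left(T \right)} = 15 + 1 = 16$)
$\left(1368 + p{\left(-39 \right)}\right) 1265 = \left(1368 + 16\right) 1265 = 1384 \cdot 1265 = 1750760$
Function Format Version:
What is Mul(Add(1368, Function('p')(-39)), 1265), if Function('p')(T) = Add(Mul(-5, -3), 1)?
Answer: 1750760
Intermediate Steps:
Function('p')(T) = 16 (Function('p')(T) = Add(15, 1) = 16)
Mul(Add(1368, Function('p')(-39)), 1265) = Mul(Add(1368, 16), 1265) = Mul(1384, 1265) = 1750760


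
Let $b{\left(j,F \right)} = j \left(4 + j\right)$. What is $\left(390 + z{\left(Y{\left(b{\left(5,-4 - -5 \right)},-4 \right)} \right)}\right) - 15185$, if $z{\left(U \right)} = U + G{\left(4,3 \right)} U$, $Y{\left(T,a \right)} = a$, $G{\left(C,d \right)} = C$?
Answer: $-14815$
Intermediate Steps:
$z{\left(U \right)} = 5 U$ ($z{\left(U \right)} = U + 4 U = 5 U$)
$\left(390 + z{\left(Y{\left(b{\left(5,-4 - -5 \right)},-4 \right)} \right)}\right) - 15185 = \left(390 + 5 \left(-4\right)\right) - 15185 = \left(390 - 20\right) - 15185 = 370 - 15185 = -14815$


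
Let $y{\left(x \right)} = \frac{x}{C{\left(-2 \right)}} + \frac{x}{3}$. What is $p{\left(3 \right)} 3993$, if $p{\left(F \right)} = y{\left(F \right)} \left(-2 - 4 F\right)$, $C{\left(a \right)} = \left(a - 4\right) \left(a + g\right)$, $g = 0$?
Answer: $- \frac{139755}{2} \approx -69878.0$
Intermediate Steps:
$C{\left(a \right)} = a \left(-4 + a\right)$ ($C{\left(a \right)} = \left(a - 4\right) \left(a + 0\right) = \left(-4 + a\right) a = a \left(-4 + a\right)$)
$y{\left(x \right)} = \frac{5 x}{12}$ ($y{\left(x \right)} = \frac{x}{\left(-2\right) \left(-4 - 2\right)} + \frac{x}{3} = \frac{x}{\left(-2\right) \left(-6\right)} + x \frac{1}{3} = \frac{x}{12} + \frac{x}{3} = \frac{5 x}{12}$)
$p{\left(F \right)} = \frac{5 F \left(-2 - 4 F\right)}{12}$ ($p{\left(F \right)} = \frac{5 F}{12} \left(-2 - 4 F\right) = \frac{5 F \left(-2 - 4 F\right)}{12}$)
$p{\left(3 \right)} 3993 = \left(- \frac{5}{6}\right) 3 \left(1 + 2 \cdot 3\right) 3993 = \left(- \frac{5}{6}\right) 3 \left(1 + 6\right) 3993 = \left(- \frac{5}{6}\right) 3 \cdot 7 \cdot 3993 = \left(- \frac{35}{2}\right) 3993 = - \frac{139755}{2}$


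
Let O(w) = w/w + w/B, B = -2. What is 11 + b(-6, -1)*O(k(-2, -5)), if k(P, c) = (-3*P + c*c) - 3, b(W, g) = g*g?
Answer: -2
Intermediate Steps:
b(W, g) = g²
k(P, c) = -3 + c² - 3*P (k(P, c) = (-3*P + c²) - 3 = (c² - 3*P) - 3 = -3 + c² - 3*P)
O(w) = 1 - w/2 (O(w) = w/w + w/(-2) = 1 + w*(-½) = 1 - w/2)
11 + b(-6, -1)*O(k(-2, -5)) = 11 + (-1)²*(1 - (-3 + (-5)² - 3*(-2))/2) = 11 + 1*(1 - (-3 + 25 + 6)/2) = 11 + 1*(1 - ½*28) = 11 + 1*(1 - 14) = 11 + 1*(-13) = 11 - 13 = -2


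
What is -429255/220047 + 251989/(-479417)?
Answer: -87080522606/35164757533 ≈ -2.4764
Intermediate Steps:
-429255/220047 + 251989/(-479417) = -429255*1/220047 + 251989*(-1/479417) = -143085/73349 - 251989/479417 = -87080522606/35164757533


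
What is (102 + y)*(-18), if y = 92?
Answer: -3492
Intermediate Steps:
(102 + y)*(-18) = (102 + 92)*(-18) = 194*(-18) = -3492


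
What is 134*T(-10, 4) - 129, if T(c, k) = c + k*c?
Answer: -6829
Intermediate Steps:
T(c, k) = c + c*k
134*T(-10, 4) - 129 = 134*(-10*(1 + 4)) - 129 = 134*(-10*5) - 129 = 134*(-50) - 129 = -6700 - 129 = -6829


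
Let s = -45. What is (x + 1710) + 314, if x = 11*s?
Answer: 1529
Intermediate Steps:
x = -495 (x = 11*(-45) = -495)
(x + 1710) + 314 = (-495 + 1710) + 314 = 1215 + 314 = 1529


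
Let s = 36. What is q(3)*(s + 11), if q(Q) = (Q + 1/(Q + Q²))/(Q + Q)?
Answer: 1739/72 ≈ 24.153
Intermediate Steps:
q(Q) = (Q + 1/(Q + Q²))/(2*Q) (q(Q) = (Q + 1/(Q + Q²))/((2*Q)) = (Q + 1/(Q + Q²))*(1/(2*Q)) = (Q + 1/(Q + Q²))/(2*Q))
q(3)*(s + 11) = ((½)*(1 + 3² + 3³)/(3²*(1 + 3)))*(36 + 11) = ((½)*(⅑)*(1 + 9 + 27)/4)*47 = ((½)*(⅑)*(¼)*37)*47 = (37/72)*47 = 1739/72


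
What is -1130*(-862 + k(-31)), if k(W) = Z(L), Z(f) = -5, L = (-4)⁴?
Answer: 979710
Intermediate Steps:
L = 256
k(W) = -5
-1130*(-862 + k(-31)) = -1130*(-862 - 5) = -1130*(-867) = 979710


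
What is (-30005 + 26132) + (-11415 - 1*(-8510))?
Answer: -6778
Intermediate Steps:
(-30005 + 26132) + (-11415 - 1*(-8510)) = -3873 + (-11415 + 8510) = -3873 - 2905 = -6778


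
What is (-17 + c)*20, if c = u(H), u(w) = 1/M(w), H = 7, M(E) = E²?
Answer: -16640/49 ≈ -339.59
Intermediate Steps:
u(w) = w⁻² (u(w) = 1/(w²) = w⁻²)
c = 1/49 (c = 7⁻² = 1/49 ≈ 0.020408)
(-17 + c)*20 = (-17 + 1/49)*20 = -832/49*20 = -16640/49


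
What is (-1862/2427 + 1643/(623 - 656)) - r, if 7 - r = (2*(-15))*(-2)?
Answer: 65272/26697 ≈ 2.4449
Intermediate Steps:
r = -53 (r = 7 - 2*(-15)*(-2) = 7 - (-30)*(-2) = 7 - 1*60 = 7 - 60 = -53)
(-1862/2427 + 1643/(623 - 656)) - r = (-1862/2427 + 1643/(623 - 656)) - 1*(-53) = (-1862*1/2427 + 1643/(-33)) + 53 = (-1862/2427 + 1643*(-1/33)) + 53 = (-1862/2427 - 1643/33) + 53 = -1349669/26697 + 53 = 65272/26697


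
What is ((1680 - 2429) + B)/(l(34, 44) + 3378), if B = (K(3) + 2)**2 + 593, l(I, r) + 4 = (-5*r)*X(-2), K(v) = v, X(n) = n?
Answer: -131/3814 ≈ -0.034347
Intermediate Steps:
l(I, r) = -4 + 10*r (l(I, r) = -4 - 5*r*(-2) = -4 + 10*r)
B = 618 (B = (3 + 2)**2 + 593 = 5**2 + 593 = 25 + 593 = 618)
((1680 - 2429) + B)/(l(34, 44) + 3378) = ((1680 - 2429) + 618)/((-4 + 10*44) + 3378) = (-749 + 618)/((-4 + 440) + 3378) = -131/(436 + 3378) = -131/3814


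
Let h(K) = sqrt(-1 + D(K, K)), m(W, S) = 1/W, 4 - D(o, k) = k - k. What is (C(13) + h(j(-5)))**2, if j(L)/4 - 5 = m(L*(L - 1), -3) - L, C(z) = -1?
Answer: (1 - sqrt(3))**2 ≈ 0.53590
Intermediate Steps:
D(o, k) = 4 (D(o, k) = 4 - (k - k) = 4 - 1*0 = 4 + 0 = 4)
j(L) = 20 - 4*L + 4/(L*(-1 + L)) (j(L) = 20 + 4*(1/(L*(L - 1)) - L) = 20 + 4*(1/(L*(-1 + L)) - L) = 20 + 4*(-L + 1/(L*(-1 + L))) = 20 + (-4*L + 4/(L*(-1 + L))) = 20 - 4*L + 4/(L*(-1 + L)))
h(K) = sqrt(3) (h(K) = sqrt(-1 + 4) = sqrt(3))
(C(13) + h(j(-5)))**2 = (-1 + sqrt(3))**2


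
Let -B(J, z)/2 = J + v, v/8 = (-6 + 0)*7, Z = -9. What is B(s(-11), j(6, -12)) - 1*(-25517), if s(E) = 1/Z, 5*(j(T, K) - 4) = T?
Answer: 235703/9 ≈ 26189.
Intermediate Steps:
j(T, K) = 4 + T/5
s(E) = -1/9 (s(E) = 1/(-9) = -1/9)
v = -336 (v = 8*((-6 + 0)*7) = 8*(-6*7) = 8*(-42) = -336)
B(J, z) = 672 - 2*J (B(J, z) = -2*(J - 336) = -2*(-336 + J) = 672 - 2*J)
B(s(-11), j(6, -12)) - 1*(-25517) = (672 - 2*(-1/9)) - 1*(-25517) = (672 + 2/9) + 25517 = 6050/9 + 25517 = 235703/9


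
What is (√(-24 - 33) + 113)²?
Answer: (113 + I*√57)² ≈ 12712.0 + 1706.3*I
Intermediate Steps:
(√(-24 - 33) + 113)² = (√(-57) + 113)² = (I*√57 + 113)² = (113 + I*√57)²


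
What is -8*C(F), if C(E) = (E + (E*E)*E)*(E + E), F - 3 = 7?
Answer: -161600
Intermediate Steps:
F = 10 (F = 3 + 7 = 10)
C(E) = 2*E*(E + E³) (C(E) = (E + E²*E)*(2*E) = (E + E³)*(2*E) = 2*E*(E + E³))
-8*C(F) = -16*10²*(1 + 10²) = -16*100*(1 + 100) = -16*100*101 = -8*20200 = -161600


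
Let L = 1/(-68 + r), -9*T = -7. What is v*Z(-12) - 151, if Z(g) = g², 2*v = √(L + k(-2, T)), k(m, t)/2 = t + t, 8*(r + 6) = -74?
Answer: -151 + 48*√9546/37 ≈ -24.249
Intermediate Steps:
r = -61/4 (r = -6 + (⅛)*(-74) = -6 - 37/4 = -61/4 ≈ -15.250)
T = 7/9 (T = -⅑*(-7) = 7/9 ≈ 0.77778)
L = -4/333 (L = 1/(-68 - 61/4) = 1/(-333/4) = -4/333 ≈ -0.012012)
k(m, t) = 4*t (k(m, t) = 2*(t + t) = 2*(2*t) = 4*t)
v = √9546/111 (v = √(-4/333 + 4*(7/9))/2 = √(-4/333 + 28/9)/2 = √(344/111)/2 = (2*√9546/111)/2 = √9546/111 ≈ 0.88021)
v*Z(-12) - 151 = (√9546/111)*(-12)² - 151 = (√9546/111)*144 - 151 = 48*√9546/37 - 151 = -151 + 48*√9546/37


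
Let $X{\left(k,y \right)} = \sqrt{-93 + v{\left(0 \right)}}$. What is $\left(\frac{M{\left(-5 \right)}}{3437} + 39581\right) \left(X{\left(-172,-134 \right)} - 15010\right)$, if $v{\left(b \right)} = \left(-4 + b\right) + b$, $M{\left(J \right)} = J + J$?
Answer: $- \frac{2041958703870}{3437} + \frac{136039887 i \sqrt{97}}{3437} \approx -5.9411 \cdot 10^{8} + 3.8983 \cdot 10^{5} i$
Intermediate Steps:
$M{\left(J \right)} = 2 J$
$v{\left(b \right)} = -4 + 2 b$
$X{\left(k,y \right)} = i \sqrt{97}$ ($X{\left(k,y \right)} = \sqrt{-93 + \left(-4 + 2 \cdot 0\right)} = \sqrt{-93 + \left(-4 + 0\right)} = \sqrt{-93 - 4} = \sqrt{-97} = i \sqrt{97}$)
$\left(\frac{M{\left(-5 \right)}}{3437} + 39581\right) \left(X{\left(-172,-134 \right)} - 15010\right) = \left(\frac{2 \left(-5\right)}{3437} + 39581\right) \left(i \sqrt{97} - 15010\right) = \left(\left(-10\right) \frac{1}{3437} + 39581\right) \left(i \sqrt{97} + \left(-15520 + 510\right)\right) = \left(- \frac{10}{3437} + 39581\right) \left(i \sqrt{97} - 15010\right) = \frac{136039887 \left(-15010 + i \sqrt{97}\right)}{3437} = - \frac{2041958703870}{3437} + \frac{136039887 i \sqrt{97}}{3437}$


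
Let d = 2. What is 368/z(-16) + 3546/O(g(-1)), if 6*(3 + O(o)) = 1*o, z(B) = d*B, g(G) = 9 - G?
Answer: -2671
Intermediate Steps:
z(B) = 2*B
O(o) = -3 + o/6 (O(o) = -3 + (1*o)/6 = -3 + o/6)
368/z(-16) + 3546/O(g(-1)) = 368/((2*(-16))) + 3546/(-3 + (9 - 1*(-1))/6) = 368/(-32) + 3546/(-3 + (9 + 1)/6) = 368*(-1/32) + 3546/(-3 + (1/6)*10) = -23/2 + 3546/(-3 + 5/3) = -23/2 + 3546/(-4/3) = -23/2 + 3546*(-3/4) = -23/2 - 5319/2 = -2671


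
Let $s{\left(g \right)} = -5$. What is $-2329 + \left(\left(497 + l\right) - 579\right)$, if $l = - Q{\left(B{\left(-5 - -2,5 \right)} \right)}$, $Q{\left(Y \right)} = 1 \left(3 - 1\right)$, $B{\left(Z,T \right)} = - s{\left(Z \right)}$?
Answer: $-2413$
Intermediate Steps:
$B{\left(Z,T \right)} = 5$ ($B{\left(Z,T \right)} = \left(-1\right) \left(-5\right) = 5$)
$Q{\left(Y \right)} = 2$ ($Q{\left(Y \right)} = 1 \cdot 2 = 2$)
$l = -2$ ($l = \left(-1\right) 2 = -2$)
$-2329 + \left(\left(497 + l\right) - 579\right) = -2329 + \left(\left(497 - 2\right) - 579\right) = -2329 + \left(495 - 579\right) = -2329 - 84 = -2413$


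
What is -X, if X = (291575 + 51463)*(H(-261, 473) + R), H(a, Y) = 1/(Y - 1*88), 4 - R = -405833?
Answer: -53598742773348/385 ≈ -1.3922e+11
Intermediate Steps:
R = 405837 (R = 4 - 1*(-405833) = 4 + 405833 = 405837)
H(a, Y) = 1/(-88 + Y) (H(a, Y) = 1/(Y - 88) = 1/(-88 + Y))
X = 53598742773348/385 (X = (291575 + 51463)*(1/(-88 + 473) + 405837) = 343038*(1/385 + 405837) = 343038*(156247246/385) = 53598742773348/385 ≈ 1.3922e+11)
-X = -1*53598742773348/385 = -53598742773348/385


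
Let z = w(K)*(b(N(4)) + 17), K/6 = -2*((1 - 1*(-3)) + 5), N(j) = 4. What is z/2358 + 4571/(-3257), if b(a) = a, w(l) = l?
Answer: -1009183/426667 ≈ -2.3653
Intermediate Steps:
K = -108 (K = 6*(-2*((1 - 1*(-3)) + 5)) = 6*(-2*((1 + 3) + 5)) = 6*(-2*(4 + 5)) = 6*(-2*9) = 6*(-18) = -108)
z = -2268 (z = -108*(4 + 17) = -108*21 = -2268)
z/2358 + 4571/(-3257) = -2268/2358 + 4571/(-3257) = -2268*1/2358 + 4571*(-1/3257) = -126/131 - 4571/3257 = -1009183/426667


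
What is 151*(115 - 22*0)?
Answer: 17365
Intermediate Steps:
151*(115 - 22*0) = 151*(115 + 0) = 151*115 = 17365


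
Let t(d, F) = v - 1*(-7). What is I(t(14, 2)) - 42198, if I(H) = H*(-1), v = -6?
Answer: -42199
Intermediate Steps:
t(d, F) = 1 (t(d, F) = -6 - 1*(-7) = -6 + 7 = 1)
I(H) = -H
I(t(14, 2)) - 42198 = -1*1 - 42198 = -1 - 42198 = -42199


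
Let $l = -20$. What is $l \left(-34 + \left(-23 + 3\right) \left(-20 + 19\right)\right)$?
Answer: $280$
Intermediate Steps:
$l \left(-34 + \left(-23 + 3\right) \left(-20 + 19\right)\right) = - 20 \left(-34 + \left(-23 + 3\right) \left(-20 + 19\right)\right) = - 20 \left(-34 - -20\right) = - 20 \left(-34 + 20\right) = \left(-20\right) \left(-14\right) = 280$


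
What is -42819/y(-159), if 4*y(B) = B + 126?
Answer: 57092/11 ≈ 5190.2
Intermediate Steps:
y(B) = 63/2 + B/4 (y(B) = (B + 126)/4 = (126 + B)/4 = 63/2 + B/4)
-42819/y(-159) = -42819/(63/2 + (¼)*(-159)) = -42819/(63/2 - 159/4) = -42819/(-33/4) = -42819*(-4/33) = 57092/11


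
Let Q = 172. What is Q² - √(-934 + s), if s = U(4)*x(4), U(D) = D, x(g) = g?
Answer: 29584 - 3*I*√102 ≈ 29584.0 - 30.299*I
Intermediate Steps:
s = 16 (s = 4*4 = 16)
Q² - √(-934 + s) = 172² - √(-934 + 16) = 29584 - √(-918) = 29584 - 3*I*√102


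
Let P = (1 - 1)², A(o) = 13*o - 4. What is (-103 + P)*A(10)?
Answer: -12978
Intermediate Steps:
A(o) = -4 + 13*o
P = 0 (P = 0² = 0)
(-103 + P)*A(10) = (-103 + 0)*(-4 + 13*10) = -103*(-4 + 130) = -103*126 = -12978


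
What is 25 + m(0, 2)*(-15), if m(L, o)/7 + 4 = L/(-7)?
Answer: 445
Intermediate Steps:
m(L, o) = -28 - L (m(L, o) = -28 + 7*(L/(-7)) = -28 + 7*(L*(-1/7)) = -28 + 7*(-L/7) = -28 - L)
25 + m(0, 2)*(-15) = 25 + (-28 - 1*0)*(-15) = 25 + (-28 + 0)*(-15) = 25 - 28*(-15) = 25 + 420 = 445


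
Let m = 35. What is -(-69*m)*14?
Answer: 33810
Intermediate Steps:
-(-69*m)*14 = -(-69*35)*14 = -(-2415)*14 = -1*(-33810) = 33810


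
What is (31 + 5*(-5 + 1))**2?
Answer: 121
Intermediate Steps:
(31 + 5*(-5 + 1))**2 = (31 + 5*(-4))**2 = (31 - 20)**2 = 11**2 = 121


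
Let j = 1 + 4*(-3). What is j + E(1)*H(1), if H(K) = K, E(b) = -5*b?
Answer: -16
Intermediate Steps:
j = -11 (j = 1 - 12 = -11)
j + E(1)*H(1) = -11 - 5*1*1 = -11 - 5*1 = -11 - 5 = -16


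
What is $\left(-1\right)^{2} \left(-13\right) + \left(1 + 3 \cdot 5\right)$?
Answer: $3$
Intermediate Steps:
$\left(-1\right)^{2} \left(-13\right) + \left(1 + 3 \cdot 5\right) = 1 \left(-13\right) + \left(1 + 15\right) = -13 + 16 = 3$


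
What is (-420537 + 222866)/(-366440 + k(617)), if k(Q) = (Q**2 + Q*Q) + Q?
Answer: -197671/395555 ≈ -0.49973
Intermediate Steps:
k(Q) = Q + 2*Q**2 (k(Q) = (Q**2 + Q**2) + Q = 2*Q**2 + Q = Q + 2*Q**2)
(-420537 + 222866)/(-366440 + k(617)) = (-420537 + 222866)/(-366440 + 617*(1 + 2*617)) = -197671/(-366440 + 617*(1 + 1234)) = -197671/(-366440 + 617*1235) = -197671/(-366440 + 761995) = -197671/395555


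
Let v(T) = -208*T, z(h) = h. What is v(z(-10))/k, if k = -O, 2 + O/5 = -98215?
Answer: 416/98217 ≈ 0.0042355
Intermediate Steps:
O = -491085 (O = -10 + 5*(-98215) = -10 - 491075 = -491085)
k = 491085 (k = -1*(-491085) = 491085)
v(z(-10))/k = -208*(-10)/491085 = 2080*(1/491085) = 416/98217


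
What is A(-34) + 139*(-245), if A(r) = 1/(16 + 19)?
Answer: -1191924/35 ≈ -34055.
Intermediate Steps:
A(r) = 1/35
A(-34) + 139*(-245) = 1/35 + 139*(-245) = 1/35 - 34055 = -1191924/35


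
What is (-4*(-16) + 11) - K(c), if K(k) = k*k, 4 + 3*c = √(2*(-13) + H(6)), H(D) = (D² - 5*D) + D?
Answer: 673/9 + 8*I*√14/9 ≈ 74.778 + 3.3259*I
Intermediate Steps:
H(D) = D² - 4*D
c = -4/3 + I*√14/3 (c = -4/3 + √(2*(-13) + 6*(-4 + 6))/3 = -4/3 + √(-26 + 6*2)/3 = -4/3 + √(-26 + 12)/3 = -4/3 + √(-14)/3 = -4/3 + (I*√14)/3 = -4/3 + I*√14/3 ≈ -1.3333 + 1.2472*I)
K(k) = k²
(-4*(-16) + 11) - K(c) = (-4*(-16) + 11) - (-4/3 + I*√14/3)² = (64 + 11) - (-4/3 + I*√14/3)² = 75 - (-4/3 + I*√14/3)²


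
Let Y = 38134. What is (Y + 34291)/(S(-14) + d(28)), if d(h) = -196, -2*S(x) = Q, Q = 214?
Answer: -72425/303 ≈ -239.03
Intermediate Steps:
S(x) = -107 (S(x) = -½*214 = -107)
(Y + 34291)/(S(-14) + d(28)) = (38134 + 34291)/(-107 - 196) = 72425/(-303) = 72425*(-1/303) = -72425/303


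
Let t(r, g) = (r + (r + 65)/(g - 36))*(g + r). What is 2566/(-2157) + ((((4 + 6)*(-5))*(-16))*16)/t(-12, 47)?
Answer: -62160118/1192821 ≈ -52.112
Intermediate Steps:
t(r, g) = (g + r)*(r + (65 + r)/(-36 + g)) (t(r, g) = (r + (65 + r)/(-36 + g))*(g + r) = (g + r)*(r + (65 + r)/(-36 + g)))
2566/(-2157) + ((((4 + 6)*(-5))*(-16))*16)/t(-12, 47) = 2566/(-2157) + ((((4 + 6)*(-5))*(-16))*16)/(((-35*(-12)² + 65*47 + 65*(-12) + 47*(-12)² - 12*47² - 35*47*(-12))/(-36 + 47))) = 2566*(-1/2157) + (((10*(-5))*(-16))*16)/(((-35*144 + 3055 - 780 + 47*144 - 12*2209 + 19740)/11)) = -2566/2157 + (-50*(-16)*16)/(((-5040 + 3055 - 780 + 6768 - 26508 + 19740)/11)) = -2566/2157 + (800*16)/(((1/11)*(-2765))) = -2566/2157 + 12800/(-2765/11) = -2566/2157 + 12800*(-11/2765) = -2566/2157 - 28160/553 = -62160118/1192821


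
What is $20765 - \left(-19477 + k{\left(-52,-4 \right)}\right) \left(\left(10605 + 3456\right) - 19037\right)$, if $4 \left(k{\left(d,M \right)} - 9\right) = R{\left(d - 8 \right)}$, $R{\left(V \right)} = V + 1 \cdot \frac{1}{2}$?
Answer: $-96926021$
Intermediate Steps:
$R{\left(V \right)} = \frac{1}{2} + V$ ($R{\left(V \right)} = V + 1 \cdot \frac{1}{2} = V + \frac{1}{2} = \frac{1}{2} + V$)
$k{\left(d,M \right)} = \frac{57}{8} + \frac{d}{4}$ ($k{\left(d,M \right)} = 9 + \frac{\frac{1}{2} + \left(d - 8\right)}{4} = 9 + \frac{\frac{1}{2} + \left(-8 + d\right)}{4} = 9 + \frac{- \frac{15}{2} + d}{4} = 9 + \left(- \frac{15}{8} + \frac{d}{4}\right) = \frac{57}{8} + \frac{d}{4}$)
$20765 - \left(-19477 + k{\left(-52,-4 \right)}\right) \left(\left(10605 + 3456\right) - 19037\right) = 20765 - \left(-19477 + \left(\frac{57}{8} + \frac{1}{4} \left(-52\right)\right)\right) \left(\left(10605 + 3456\right) - 19037\right) = 20765 - \left(-19477 + \left(\frac{57}{8} - 13\right)\right) \left(14061 - 19037\right) = 20765 - \left(-19477 - \frac{47}{8}\right) \left(-4976\right) = 20765 - \left(- \frac{155863}{8}\right) \left(-4976\right) = 20765 - 96946786 = -96926021$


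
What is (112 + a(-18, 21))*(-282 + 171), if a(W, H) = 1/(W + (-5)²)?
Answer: -87135/7 ≈ -12448.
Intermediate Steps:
a(W, H) = 1/(25 + W) (a(W, H) = 1/(W + 25) = 1/(25 + W))
(112 + a(-18, 21))*(-282 + 171) = (112 + 1/(25 - 18))*(-282 + 171) = (112 + 1/7)*(-111) = (112 + ⅐)*(-111) = (785/7)*(-111) = -87135/7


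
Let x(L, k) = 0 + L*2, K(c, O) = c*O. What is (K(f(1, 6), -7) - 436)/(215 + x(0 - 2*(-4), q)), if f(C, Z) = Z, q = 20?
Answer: -478/231 ≈ -2.0693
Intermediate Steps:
K(c, O) = O*c
x(L, k) = 2*L (x(L, k) = 0 + 2*L = 2*L)
(K(f(1, 6), -7) - 436)/(215 + x(0 - 2*(-4), q)) = (-7*6 - 436)/(215 + 2*(0 - 2*(-4))) = (-42 - 436)/(215 + 2*(0 + 8)) = -478/(215 + 2*8) = -478/(215 + 16) = -478/231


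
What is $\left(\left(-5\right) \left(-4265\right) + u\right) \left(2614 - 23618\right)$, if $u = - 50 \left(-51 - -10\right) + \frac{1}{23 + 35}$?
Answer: $- \frac{14238097002}{29} \approx -4.9097 \cdot 10^{8}$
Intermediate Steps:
$u = \frac{118901}{58}$ ($u = - 50 \left(-51 + 10\right) + \frac{1}{58} = \left(-50\right) \left(-41\right) + \frac{1}{58} = 2050 + \frac{1}{58} = \frac{118901}{58} \approx 2050.0$)
$\left(\left(-5\right) \left(-4265\right) + u\right) \left(2614 - 23618\right) = \left(\left(-5\right) \left(-4265\right) + \frac{118901}{58}\right) \left(2614 - 23618\right) = \left(21325 + \frac{118901}{58}\right) \left(-21004\right) = \frac{1355751}{58} \left(-21004\right) = - \frac{14238097002}{29}$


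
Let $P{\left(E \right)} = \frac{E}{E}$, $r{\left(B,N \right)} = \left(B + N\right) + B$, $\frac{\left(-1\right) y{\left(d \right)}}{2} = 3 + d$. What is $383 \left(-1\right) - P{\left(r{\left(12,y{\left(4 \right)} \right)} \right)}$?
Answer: $-384$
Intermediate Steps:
$y{\left(d \right)} = -6 - 2 d$ ($y{\left(d \right)} = - 2 \left(3 + d\right) = -6 - 2 d$)
$r{\left(B,N \right)} = N + 2 B$
$P{\left(E \right)} = 1$
$383 \left(-1\right) - P{\left(r{\left(12,y{\left(4 \right)} \right)} \right)} = 383 \left(-1\right) - 1 = -383 - 1 = -384$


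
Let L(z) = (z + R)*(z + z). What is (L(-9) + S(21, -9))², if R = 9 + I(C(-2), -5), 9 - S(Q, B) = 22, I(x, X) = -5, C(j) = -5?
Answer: 5929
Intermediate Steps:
S(Q, B) = -13 (S(Q, B) = 9 - 1*22 = 9 - 22 = -13)
R = 4 (R = 9 - 5 = 4)
L(z) = 2*z*(4 + z) (L(z) = (z + 4)*(z + z) = (4 + z)*(2*z) = 2*z*(4 + z))
(L(-9) + S(21, -9))² = (2*(-9)*(4 - 9) - 13)² = (2*(-9)*(-5) - 13)² = (90 - 13)² = 77² = 5929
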